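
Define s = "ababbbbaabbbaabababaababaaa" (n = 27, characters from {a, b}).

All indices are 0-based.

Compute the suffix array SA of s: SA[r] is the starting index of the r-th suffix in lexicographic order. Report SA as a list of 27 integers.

[26, 25, 24, 19, 12, 7, 22, 17, 20, 15, 13, 0, 8, 2, 23, 18, 11, 6, 21, 16, 14, 1, 10, 5, 9, 4, 3]

rank | idx | suffix
   0 |  26 | a
   1 |  25 | aa
   2 |  24 | aaa
   3 |  19 | aababaaa
   4 |  12 | aabababaababaaa
   5 |   7 | aabbbaabababaababaaa
   6 |  22 | abaaa
   7 |  17 | abaababaaa
   8 |  20 | ababaaa
   9 |  15 | ababaababaaa
  10 |  13 | abababaababaaa
  11 |   0 | ababbbbaabbbaabababaababaaa
  12 |   8 | abbbaabababaababaaa
  13 |   2 | abbbbaabbbaabababaababaaa
  14 |  23 | baaa
  15 |  18 | baababaaa
  16 |  11 | baabababaababaaa
  17 |   6 | baabbbaabababaababaaa
  18 |  21 | babaaa
  19 |  16 | babaababaaa
  20 |  14 | bababaababaaa
  21 |   1 | babbbbaabbbaabababaababaaa
  22 |  10 | bbaabababaababaaa
  23 |   5 | bbaabbbaabababaababaaa
  24 |   9 | bbbaabababaababaaa
  25 |   4 | bbbaabbbaabababaababaaa
  26 |   3 | bbbbaabbbaabababaababaaa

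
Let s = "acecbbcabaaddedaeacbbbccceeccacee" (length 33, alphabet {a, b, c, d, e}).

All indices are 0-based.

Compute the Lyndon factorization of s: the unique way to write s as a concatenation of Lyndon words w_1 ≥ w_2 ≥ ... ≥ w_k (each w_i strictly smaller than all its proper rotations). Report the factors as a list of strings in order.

["acecbbc", "ab", "aaddedaeacbbbccceeccacee"]

emit factor 1: 'acecbbc' (i=0, period=7)
emit factor 2: 'ab' (i=7, period=2)
emit factor 3: 'aaddedaeacbbbccceeccacee' (i=9, period=24)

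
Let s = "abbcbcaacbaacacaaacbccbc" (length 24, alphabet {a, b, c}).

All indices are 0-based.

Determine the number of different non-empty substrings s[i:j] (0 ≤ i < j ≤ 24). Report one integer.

257

sorted suffixes:
  #0 SA[0]=15  'aaacbccbc'
  #1 SA[1]=10  'aacacaaacbccbc'
  #2 SA[2]=6  'aacbaacacaaacbccbc'
  #3 SA[3]=16  'aacbccbc'
  #4 SA[4]=0  'abbcbcaacbaacacaaacbccbc'
  #5 SA[5]=13  'acaaacbccbc'
  #6 SA[6]=11  'acacaaacbccbc'
  #7 SA[7]=7  'acbaacacaaacbccbc'
  #8 SA[8]=17  'acbccbc'
  #9 SA[9]=9  'baacacaaacbccbc'
  #10 SA[10]=1  'bbcbcaacbaacacaaacbccbc'
  #11 SA[11]=22  'bc'
  #12 SA[12]=4  'bcaacbaacacaaacbccbc'
  #13 SA[13]=2  'bcbcaacbaacacaaacbccbc'
  #14 SA[14]=19  'bccbc'
  #15 SA[15]=23  'c'
  #16 SA[16]=14  'caaacbccbc'
  #17 SA[17]=5  'caacbaacacaaacbccbc'
  #18 SA[18]=12  'cacaaacbccbc'
  #19 SA[19]=8  'cbaacacaaacbccbc'
  #20 SA[20]=21  'cbc'
  #21 SA[21]=3  'cbcaacbaacacaaacbccbc'
  #22 SA[22]=18  'cbccbc'
  #23 SA[23]=20  'ccbc'

SA = [15, 10, 6, 16, 0, 13, 11, 7, 17, 9, 1, 22, 4, 2, 19, 23, 14, 5, 12, 8, 21, 3, 18, 20]
[i] adj suffixes → lcp
  [1] 15/10 → 2 ('aa')
  [2] 10/6 → 3 ('aac')
  [3] 6/16 → 4 ('aacb')
  [4] 16/0 → 1 ('a')
  [5] 0/13 → 1 ('a')
  [6] 13/11 → 3 ('aca')
  [7] 11/7 → 2 ('ac')
  [8] 7/17 → 3 ('acb')
  [9] 17/9 → 0 ('')
  [10] 9/1 → 1 ('b')
  [11] 1/22 → 1 ('b')
  [12] 22/4 → 2 ('bc')
  [13] 4/2 → 2 ('bc')
  [14] 2/19 → 2 ('bc')
  [15] 19/23 → 0 ('')
  [16] 23/14 → 1 ('c')
  [17] 14/5 → 3 ('caa')
  [18] 5/12 → 2 ('ca')
  [19] 12/8 → 1 ('c')
  [20] 8/21 → 2 ('cb')
  [21] 21/3 → 3 ('cbc')
  [22] 3/18 → 3 ('cbc')
  [23] 18/20 → 1 ('c')

n(n+1)/2 = 24·25/2 = 300
Σ LCP = 0 + 2 + 3 + 4 + 1 + 1 + 3 + 2 + 3 + 0 + 1 + 1 + 2 + 2 + 2 + 0 + 1 + 3 + 2 + 1 + 2 + 3 + 3 + 1 = 43
distinct = 300 − 43 = 257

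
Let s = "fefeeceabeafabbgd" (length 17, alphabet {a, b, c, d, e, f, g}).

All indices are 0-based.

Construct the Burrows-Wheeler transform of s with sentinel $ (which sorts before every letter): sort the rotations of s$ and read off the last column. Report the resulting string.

rank  rotation            last
    0  $fefeeceabeafabbgd  d
    1  abbgd$fefeeceabeaf  f
    2  abeafabbgd$fefeece  e
    3  afabbgd$fefeeceabe  e
    4  bbgd$fefeeceabeafa  a
    5  beafabbgd$fefeecea  a
    6  bgd$fefeeceabeafab  b
    7  ceabeafabbgd$fefee  e
    8  d$fefeeceabeafabbg  g
    9  eabeafabbgd$fefeec  c
   10  eafabbgd$fefeeceab  b
   11  eceabeafabbgd$fefe  e
   12  eeceabeafabbgd$fef  f
   13  efeeceabeafabbgd$f  f
   14  fabbgd$fefeeceabea  a
   15  feeceabeafabbgd$fe  e
   16  fefeeceabeafabbgd$  $
   17  gd$fefeeceabeafabb  b

dfeeaabegcbeffae$b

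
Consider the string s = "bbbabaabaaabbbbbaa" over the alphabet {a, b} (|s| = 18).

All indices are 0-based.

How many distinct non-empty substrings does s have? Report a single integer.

sorted suffixes:
  #0 SA[0]=17  'a'
  #1 SA[1]=16  'aa'
  #2 SA[2]=8  'aaabbbbbaa'
  #3 SA[3]=5  'aabaaabbbbbaa'
  #4 SA[4]=9  'aabbbbbaa'
  #5 SA[5]=6  'abaaabbbbbaa'
  #6 SA[6]=3  'abaabaaabbbbbaa'
  #7 SA[7]=10  'abbbbbaa'
  #8 SA[8]=15  'baa'
  #9 SA[9]=7  'baaabbbbbaa'
  #10 SA[10]=4  'baabaaabbbbbaa'
  #11 SA[11]=2  'babaabaaabbbbbaa'
  #12 SA[12]=14  'bbaa'
  #13 SA[13]=1  'bbabaabaaabbbbbaa'
  #14 SA[14]=13  'bbbaa'
  #15 SA[15]=0  'bbbabaabaaabbbbbaa'
  #16 SA[16]=12  'bbbbaa'
  #17 SA[17]=11  'bbbbbaa'

SA = [17, 16, 8, 5, 9, 6, 3, 10, 15, 7, 4, 2, 14, 1, 13, 0, 12, 11]
rank  pair      lcp
   1  s[17:],s[16:]  1  'a'
   2  s[16:],s[8:]  2  'aa'
   3  s[8:],s[5:]  2  'aa'
   4  s[5:],s[9:]  3  'aab'
   5  s[9:],s[6:]  1  'a'
   6  s[6:],s[3:]  4  'abaa'
   7  s[3:],s[10:]  2  'ab'
   8  s[10:],s[15:]  0  ''
   9  s[15:],s[7:]  3  'baa'
  10  s[7:],s[4:]  3  'baa'
  11  s[4:],s[2:]  2  'ba'
  12  s[2:],s[14:]  1  'b'
  13  s[14:],s[1:]  3  'bba'
  14  s[1:],s[13:]  2  'bb'
  15  s[13:],s[0:]  4  'bbba'
  16  s[0:],s[12:]  3  'bbb'
  17  s[12:],s[11:]  4  'bbbb'

n(n+1)/2 = 18·19/2 = 171
Σ LCP = 0 + 1 + 2 + 2 + 3 + 1 + 4 + 2 + 0 + 3 + 3 + 2 + 1 + 3 + 2 + 4 + 3 + 4 = 40
distinct = 171 − 40 = 131

131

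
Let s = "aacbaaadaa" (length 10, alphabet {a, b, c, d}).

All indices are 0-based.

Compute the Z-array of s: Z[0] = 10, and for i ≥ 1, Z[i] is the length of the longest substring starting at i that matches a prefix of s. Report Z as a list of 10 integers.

[10, 1, 0, 0, 2, 2, 1, 0, 2, 1]

Z[0]=10
i=1: outside box; Z[1]=1 extend→box=[1,2)
i=2: outside box; Z[2]=0
i=3: outside box; Z[3]=0
i=4: outside box; Z[4]=2 extend→box=[4,6)
i=5: min(r-i=1, Z[1]=1)=1; Z[5]=2 extend→box=[5,7)
i=6: min(r-i=1, Z[1]=1)=1; Z[6]=1
i=7: outside box; Z[7]=0
i=8: outside box; Z[8]=2 extend→box=[8,10)
i=9: min(r-i=1, Z[1]=1)=1; Z[9]=1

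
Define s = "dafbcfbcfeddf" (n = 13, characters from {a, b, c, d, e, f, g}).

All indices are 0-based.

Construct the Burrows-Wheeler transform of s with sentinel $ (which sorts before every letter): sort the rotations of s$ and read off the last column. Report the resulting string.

rank  rotation        last
    0  $dafbcfbcfeddf  f
    1  afbcfbcfeddf$d  d
    2  bcfbcfeddf$daf  f
    3  bcfeddf$dafbcf  f
    4  cfbcfeddf$dafb  b
    5  cfeddf$dafbcfb  b
    6  dafbcfbcfeddf$  $
    7  ddf$dafbcfbcfe  e
    8  df$dafbcfbcfed  d
    9  eddf$dafbcfbcf  f
   10  f$dafbcfbcfedd  d
   11  fbcfbcfeddf$da  a
   12  fbcfeddf$dafbc  c
   13  feddf$dafbcfbc  c

fdffbb$edfdacc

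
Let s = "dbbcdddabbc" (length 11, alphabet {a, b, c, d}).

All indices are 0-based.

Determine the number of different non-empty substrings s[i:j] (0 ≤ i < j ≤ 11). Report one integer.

55

rank→(start, suffix):
  0 → (7, 'abbc')
  1 → (8, 'bbc')
  2 → (1, 'bbcdddabbc')
  3 → (9, 'bc')
  4 → (2, 'bcdddabbc')
  5 → (10, 'c')
  6 → (3, 'cdddabbc')
  7 → (6, 'dabbc')
  8 → (0, 'dbbcdddabbc')
  9 → (5, 'ddabbc')
  10 → (4, 'dddabbc')

SA = [7, 8, 1, 9, 2, 10, 3, 6, 0, 5, 4]
rank  pair      lcp
   1  s[7:],s[8:]  0  ''
   2  s[8:],s[1:]  3  'bbc'
   3  s[1:],s[9:]  1  'b'
   4  s[9:],s[2:]  2  'bc'
   5  s[2:],s[10:]  0  ''
   6  s[10:],s[3:]  1  'c'
   7  s[3:],s[6:]  0  ''
   8  s[6:],s[0:]  1  'd'
   9  s[0:],s[5:]  1  'd'
  10  s[5:],s[4:]  2  'dd'

n(n+1)/2 = 11·12/2 = 66
Σ LCP = 0 + 0 + 3 + 1 + 2 + 0 + 1 + 0 + 1 + 1 + 2 = 11
distinct = 66 − 11 = 55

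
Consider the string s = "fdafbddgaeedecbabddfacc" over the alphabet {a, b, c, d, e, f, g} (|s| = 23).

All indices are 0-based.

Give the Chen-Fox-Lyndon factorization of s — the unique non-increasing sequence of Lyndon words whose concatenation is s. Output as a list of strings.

["f", "d", "afbddg", "aeedecb", "abddfacc"]

emit factor 1: 'f' (i=0, period=1)
emit factor 2: 'd' (i=1, period=1)
emit factor 3: 'afbddg' (i=2, period=6)
emit factor 4: 'aeedecb' (i=8, period=7)
emit factor 5: 'abddfacc' (i=15, period=8)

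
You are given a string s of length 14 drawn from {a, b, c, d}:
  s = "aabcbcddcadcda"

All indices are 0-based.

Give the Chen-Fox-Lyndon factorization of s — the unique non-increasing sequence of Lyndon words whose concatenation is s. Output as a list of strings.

["aabcbcddcadcd", "a"]

emit factor 1: 'aabcbcddcadcd' (i=0, period=13)
emit factor 2: 'a' (i=13, period=1)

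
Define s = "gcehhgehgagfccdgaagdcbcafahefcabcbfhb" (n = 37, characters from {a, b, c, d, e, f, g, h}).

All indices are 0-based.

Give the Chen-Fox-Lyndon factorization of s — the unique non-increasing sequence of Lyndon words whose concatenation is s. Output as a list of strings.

emit factor 1: 'g' (i=0, period=1)
emit factor 2: 'cehhgehg' (i=1, period=8)
emit factor 3: 'agfccdg' (i=9, period=7)
emit factor 4: 'aagdcbcafahefcabcbfhb' (i=16, period=21)

["g", "cehhgehg", "agfccdg", "aagdcbcafahefcabcbfhb"]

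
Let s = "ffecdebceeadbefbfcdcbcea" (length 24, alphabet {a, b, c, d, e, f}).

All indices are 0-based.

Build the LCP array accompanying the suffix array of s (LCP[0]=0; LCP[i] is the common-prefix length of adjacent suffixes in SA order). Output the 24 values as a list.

[0, 1, 0, 3, 1, 1, 0, 1, 2, 1, 2, 0, 1, 1, 0, 2, 1, 1, 1, 1, 0, 1, 1, 1]

rank→(start, suffix):
  0 → (23, 'a')
  1 → (10, 'adbefbfcdcbcea')
  2 → (20, 'bcea')
  3 → (6, 'bceeadbefbfcdcbcea')
  4 → (12, 'befbfcdcbcea')
  5 → (15, 'bfcdcbcea')
  6 → (19, 'cbcea')
  7 → (17, 'cdcbcea')
  8 → (3, 'cdebceeadbefbfcdcbcea')
  9 → (21, 'cea')
  10 → (7, 'ceeadbefbfcdcbcea')
  11 → (11, 'dbefbfcdcbcea')
  12 → (18, 'dcbcea')
  13 → (4, 'debceeadbefbfcdcbcea')
  14 → (22, 'ea')
  15 → (9, 'eadbefbfcdcbcea')
  16 → (5, 'ebceeadbefbfcdcbcea')
  17 → (2, 'ecdebceeadbefbfcdcbcea')
  18 → (8, 'eeadbefbfcdcbcea')
  19 → (13, 'efbfcdcbcea')
  20 → (14, 'fbfcdcbcea')
  21 → (16, 'fcdcbcea')
  22 → (1, 'fecdebceeadbefbfcdcbcea')
  23 → (0, 'ffecdebceeadbefbfcdcbcea')

SA = [23, 10, 20, 6, 12, 15, 19, 17, 3, 21, 7, 11, 18, 4, 22, 9, 5, 2, 8, 13, 14, 16, 1, 0]
[i] adj suffixes → lcp
  [1] 23/10 → 1 ('a')
  [2] 10/20 → 0 ('')
  [3] 20/6 → 3 ('bce')
  [4] 6/12 → 1 ('b')
  [5] 12/15 → 1 ('b')
  [6] 15/19 → 0 ('')
  [7] 19/17 → 1 ('c')
  [8] 17/3 → 2 ('cd')
  [9] 3/21 → 1 ('c')
  [10] 21/7 → 2 ('ce')
  [11] 7/11 → 0 ('')
  [12] 11/18 → 1 ('d')
  [13] 18/4 → 1 ('d')
  [14] 4/22 → 0 ('')
  [15] 22/9 → 2 ('ea')
  [16] 9/5 → 1 ('e')
  [17] 5/2 → 1 ('e')
  [18] 2/8 → 1 ('e')
  [19] 8/13 → 1 ('e')
  [20] 13/14 → 0 ('')
  [21] 14/16 → 1 ('f')
  [22] 16/1 → 1 ('f')
  [23] 1/0 → 1 ('f')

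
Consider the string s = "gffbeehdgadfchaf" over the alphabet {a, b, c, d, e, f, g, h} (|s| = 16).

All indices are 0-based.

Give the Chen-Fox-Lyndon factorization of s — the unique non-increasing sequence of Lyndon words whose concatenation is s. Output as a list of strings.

["g", "f", "f", "beehdg", "adfchaf"]

emit factor 1: 'g' (i=0, period=1)
emit factor 2: 'f' (i=1, period=1)
emit factor 3: 'f' (i=2, period=1)
emit factor 4: 'beehdg' (i=3, period=6)
emit factor 5: 'adfchaf' (i=9, period=7)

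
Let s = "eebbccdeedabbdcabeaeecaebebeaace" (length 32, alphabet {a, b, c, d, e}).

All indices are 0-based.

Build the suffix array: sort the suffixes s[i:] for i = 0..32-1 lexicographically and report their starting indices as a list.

[28, 10, 15, 29, 22, 18, 2, 11, 3, 12, 26, 16, 24, 14, 21, 4, 5, 30, 9, 13, 6, 31, 27, 17, 1, 25, 23, 20, 8, 0, 19, 7]

rank→(start, suffix):
  0 → (28, 'aace')
  1 → (10, 'abbdcabeaeecaebebeaace')
  2 → (15, 'abeaeecaebebeaace')
  3 → (29, 'ace')
  4 → (22, 'aebebeaace')
  5 → (18, 'aeecaebebeaace')
  6 → (2, 'bbccdeedabbdcabeaeecaebebeaace')
  7 → (11, 'bbdcabeaeecaebebeaace')
  8 → (3, 'bccdeedabbdcabeaeecaebebeaace')
  9 → (12, 'bdcabeaeecaebebeaace')
  10 → (26, 'beaace')
  11 → (16, 'beaeecaebebeaace')
  12 → (24, 'bebeaace')
  13 → (14, 'cabeaeecaebebeaace')
  14 → (21, 'caebebeaace')
  15 → (4, 'ccdeedabbdcabeaeecaebebeaace')
  16 → (5, 'cdeedabbdcabeaeecaebebeaace')
  17 → (30, 'ce')
  18 → (9, 'dabbdcabeaeecaebebeaace')
  19 → (13, 'dcabeaeecaebebeaace')
  20 → (6, 'deedabbdcabeaeecaebebeaace')
  21 → (31, 'e')
  22 → (27, 'eaace')
  23 → (17, 'eaeecaebebeaace')
  24 → (1, 'ebbccdeedabbdcabeaeecaebebeaace')
  25 → (25, 'ebeaace')
  26 → (23, 'ebebeaace')
  27 → (20, 'ecaebebeaace')
  28 → (8, 'edabbdcabeaeecaebebeaace')
  29 → (0, 'eebbccdeedabbdcabeaeecaebebeaace')
  30 → (19, 'eecaebebeaace')
  31 → (7, 'eedabbdcabeaeecaebebeaace')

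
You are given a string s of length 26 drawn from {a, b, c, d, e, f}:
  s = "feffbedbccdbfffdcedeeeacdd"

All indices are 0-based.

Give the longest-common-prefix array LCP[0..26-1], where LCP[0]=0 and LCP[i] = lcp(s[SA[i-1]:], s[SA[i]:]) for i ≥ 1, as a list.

rank→(start, suffix):
  0 → (22, 'acdd')
  1 → (7, 'bccdbfffdcedeeeacdd')
  2 → (4, 'bedbccdbfffdcedeeeacdd')
  3 → (11, 'bfffdcedeeeacdd')
  4 → (8, 'ccdbfffdcedeeeacdd')
  5 → (9, 'cdbfffdcedeeeacdd')
  6 → (23, 'cdd')
  7 → (16, 'cedeeeacdd')
  8 → (25, 'd')
  9 → (6, 'dbccdbfffdcedeeeacdd')
  10 → (10, 'dbfffdcedeeeacdd')
  11 → (15, 'dcedeeeacdd')
  12 → (24, 'dd')
  13 → (18, 'deeeacdd')
  14 → (21, 'eacdd')
  15 → (5, 'edbccdbfffdcedeeeacdd')
  16 → (17, 'edeeeacdd')
  17 → (20, 'eeacdd')
  18 → (19, 'eeeacdd')
  19 → (1, 'effbedbccdbfffdcedeeeacdd')
  20 → (3, 'fbedbccdbfffdcedeeeacdd')
  21 → (14, 'fdcedeeeacdd')
  22 → (0, 'feffbedbccdbfffdcedeeeacdd')
  23 → (2, 'ffbedbccdbfffdcedeeeacdd')
  24 → (13, 'ffdcedeeeacdd')
  25 → (12, 'fffdcedeeeacdd')

SA = [22, 7, 4, 11, 8, 9, 23, 16, 25, 6, 10, 15, 24, 18, 21, 5, 17, 20, 19, 1, 3, 14, 0, 2, 13, 12]
rank  pair      lcp
   1  s[22:],s[7:]  0  ''
   2  s[7:],s[4:]  1  'b'
   3  s[4:],s[11:]  1  'b'
   4  s[11:],s[8:]  0  ''
   5  s[8:],s[9:]  1  'c'
   6  s[9:],s[23:]  2  'cd'
   7  s[23:],s[16:]  1  'c'
   8  s[16:],s[25:]  0  ''
   9  s[25:],s[6:]  1  'd'
  10  s[6:],s[10:]  2  'db'
  11  s[10:],s[15:]  1  'd'
  12  s[15:],s[24:]  1  'd'
  13  s[24:],s[18:]  1  'd'
  14  s[18:],s[21:]  0  ''
  15  s[21:],s[5:]  1  'e'
  16  s[5:],s[17:]  2  'ed'
  17  s[17:],s[20:]  1  'e'
  18  s[20:],s[19:]  2  'ee'
  19  s[19:],s[1:]  1  'e'
  20  s[1:],s[3:]  0  ''
  21  s[3:],s[14:]  1  'f'
  22  s[14:],s[0:]  1  'f'
  23  s[0:],s[2:]  1  'f'
  24  s[2:],s[13:]  2  'ff'
  25  s[13:],s[12:]  2  'ff'

[0, 0, 1, 1, 0, 1, 2, 1, 0, 1, 2, 1, 1, 1, 0, 1, 2, 1, 2, 1, 0, 1, 1, 1, 2, 2]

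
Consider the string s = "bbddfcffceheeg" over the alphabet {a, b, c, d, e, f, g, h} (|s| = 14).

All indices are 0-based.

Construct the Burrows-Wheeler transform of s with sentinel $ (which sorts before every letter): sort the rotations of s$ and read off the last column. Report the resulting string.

rank  rotation         last
    0  $bbddfcffceheeg  g
    1  bbddfcffceheeg$  $
    2  bddfcffceheeg$b  b
    3  ceheeg$bbddfcff  f
    4  cffceheeg$bbddf  f
    5  ddfcffceheeg$bb  b
    6  dfcffceheeg$bbd  d
    7  eeg$bbddfcffceh  h
    8  eg$bbddfcffcehe  e
    9  eheeg$bbddfcffc  c
   10  fceheeg$bbddfcf  f
   11  fcffceheeg$bbdd  d
   12  ffceheeg$bbddfc  c
   13  g$bbddfcffcehee  e
   14  heeg$bbddfcffce  e

g$bffbdhecfdcee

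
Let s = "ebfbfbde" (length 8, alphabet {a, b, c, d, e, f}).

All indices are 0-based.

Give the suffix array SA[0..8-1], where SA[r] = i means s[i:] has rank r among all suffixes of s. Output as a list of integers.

[5, 3, 1, 6, 7, 0, 4, 2]

rank→(start, suffix):
  0 → (5, 'bde')
  1 → (3, 'bfbde')
  2 → (1, 'bfbfbde')
  3 → (6, 'de')
  4 → (7, 'e')
  5 → (0, 'ebfbfbde')
  6 → (4, 'fbde')
  7 → (2, 'fbfbde')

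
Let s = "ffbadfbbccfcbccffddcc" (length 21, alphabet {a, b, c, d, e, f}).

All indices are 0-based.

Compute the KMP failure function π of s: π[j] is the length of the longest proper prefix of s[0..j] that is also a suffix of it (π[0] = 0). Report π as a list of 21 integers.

[0, 1, 0, 0, 0, 1, 0, 0, 0, 0, 1, 0, 0, 0, 0, 1, 2, 0, 0, 0, 0]

π[0] = 0
j=1 s[j]='f': π[1]=1 (border 'f')
j=2 s[j]='b': k: 1→0; π[2]=0 (border '')
j=3 s[j]='a': π[3]=0 (border '')
j=4 s[j]='d': π[4]=0 (border '')
j=5 s[j]='f': π[5]=1 (border 'f')
j=6 s[j]='b': k: 1→0; π[6]=0 (border '')
j=7 s[j]='b': π[7]=0 (border '')
j=8 s[j]='c': π[8]=0 (border '')
j=9 s[j]='c': π[9]=0 (border '')
j=10 s[j]='f': π[10]=1 (border 'f')
j=11 s[j]='c': k: 1→0; π[11]=0 (border '')
j=12 s[j]='b': π[12]=0 (border '')
j=13 s[j]='c': π[13]=0 (border '')
j=14 s[j]='c': π[14]=0 (border '')
j=15 s[j]='f': π[15]=1 (border 'f')
j=16 s[j]='f': π[16]=2 (border 'ff')
j=17 s[j]='d': k: 2→1→0; π[17]=0 (border '')
j=18 s[j]='d': π[18]=0 (border '')
j=19 s[j]='c': π[19]=0 (border '')
j=20 s[j]='c': π[20]=0 (border '')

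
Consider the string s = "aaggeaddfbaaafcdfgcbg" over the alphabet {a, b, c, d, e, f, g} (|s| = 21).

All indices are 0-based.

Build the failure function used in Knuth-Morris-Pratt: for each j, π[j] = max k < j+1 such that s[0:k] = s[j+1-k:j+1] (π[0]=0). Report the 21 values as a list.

[0, 1, 0, 0, 0, 1, 0, 0, 0, 0, 1, 2, 2, 0, 0, 0, 0, 0, 0, 0, 0]

π[0] = 0
j=1 s[j]='a': π[1]=1 (border 'a')
j=2 s[j]='g': k: 1→0; π[2]=0 (border '')
j=3 s[j]='g': π[3]=0 (border '')
j=4 s[j]='e': π[4]=0 (border '')
j=5 s[j]='a': π[5]=1 (border 'a')
j=6 s[j]='d': k: 1→0; π[6]=0 (border '')
j=7 s[j]='d': π[7]=0 (border '')
j=8 s[j]='f': π[8]=0 (border '')
j=9 s[j]='b': π[9]=0 (border '')
j=10 s[j]='a': π[10]=1 (border 'a')
j=11 s[j]='a': π[11]=2 (border 'aa')
j=12 s[j]='a': k: 2→1; π[12]=2 (border 'aa')
j=13 s[j]='f': k: 2→1→0; π[13]=0 (border '')
j=14 s[j]='c': π[14]=0 (border '')
j=15 s[j]='d': π[15]=0 (border '')
j=16 s[j]='f': π[16]=0 (border '')
j=17 s[j]='g': π[17]=0 (border '')
j=18 s[j]='c': π[18]=0 (border '')
j=19 s[j]='b': π[19]=0 (border '')
j=20 s[j]='g': π[20]=0 (border '')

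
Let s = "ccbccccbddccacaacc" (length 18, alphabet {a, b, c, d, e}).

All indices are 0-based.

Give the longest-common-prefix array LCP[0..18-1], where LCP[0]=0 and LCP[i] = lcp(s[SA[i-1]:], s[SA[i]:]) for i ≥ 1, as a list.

rank | idx | suffix
   0 |  14 | aacc
   1 |  12 | acaacc
   2 |  15 | acc
   3 |   2 | bccccbddccacaacc
   4 |   7 | bddccacaacc
   5 |  17 | c
   6 |  13 | caacc
   7 |  11 | cacaacc
   8 |   1 | cbccccbddccacaacc
   9 |   6 | cbddccacaacc
  10 |  16 | cc
  11 |  10 | ccacaacc
  12 |   0 | ccbccccbddccacaacc
  13 |   5 | ccbddccacaacc
  14 |   4 | cccbddccacaacc
  15 |   3 | ccccbddccacaacc
  16 |   9 | dccacaacc
  17 |   8 | ddccacaacc

SA = [14, 12, 15, 2, 7, 17, 13, 11, 1, 6, 16, 10, 0, 5, 4, 3, 9, 8]
[i] adj suffixes → lcp
  [1] 14/12 → 1 ('a')
  [2] 12/15 → 2 ('ac')
  [3] 15/2 → 0 ('')
  [4] 2/7 → 1 ('b')
  [5] 7/17 → 0 ('')
  [6] 17/13 → 1 ('c')
  [7] 13/11 → 2 ('ca')
  [8] 11/1 → 1 ('c')
  [9] 1/6 → 2 ('cb')
  [10] 6/16 → 1 ('c')
  [11] 16/10 → 2 ('cc')
  [12] 10/0 → 2 ('cc')
  [13] 0/5 → 3 ('ccb')
  [14] 5/4 → 2 ('cc')
  [15] 4/3 → 3 ('ccc')
  [16] 3/9 → 0 ('')
  [17] 9/8 → 1 ('d')

[0, 1, 2, 0, 1, 0, 1, 2, 1, 2, 1, 2, 2, 3, 2, 3, 0, 1]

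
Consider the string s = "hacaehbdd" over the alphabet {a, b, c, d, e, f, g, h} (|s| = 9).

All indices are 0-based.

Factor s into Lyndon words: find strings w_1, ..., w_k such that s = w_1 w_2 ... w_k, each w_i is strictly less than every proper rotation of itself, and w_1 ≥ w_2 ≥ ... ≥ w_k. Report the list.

["h", "acaehbdd"]

emit factor 1: 'h' (i=0, period=1)
emit factor 2: 'acaehbdd' (i=1, period=8)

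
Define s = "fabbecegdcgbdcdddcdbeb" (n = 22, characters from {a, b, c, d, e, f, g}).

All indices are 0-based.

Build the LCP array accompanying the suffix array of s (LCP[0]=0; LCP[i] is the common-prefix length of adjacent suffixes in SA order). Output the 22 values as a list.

rank | idx | suffix
   0 |   1 | abbecegdcgbdcdddcdbeb
   1 |  21 | b
   2 |   2 | bbecegdcgbdcdddcdbeb
   3 |  11 | bdcdddcdbeb
   4 |  19 | beb
   5 |   3 | becegdcgbdcdddcdbeb
   6 |  17 | cdbeb
   7 |  13 | cdddcdbeb
   8 |   5 | cegdcgbdcdddcdbeb
   9 |   9 | cgbdcdddcdbeb
  10 |  18 | dbeb
  11 |  16 | dcdbeb
  12 |  12 | dcdddcdbeb
  13 |   8 | dcgbdcdddcdbeb
  14 |  15 | ddcdbeb
  15 |  14 | dddcdbeb
  16 |  20 | eb
  17 |   4 | ecegdcgbdcdddcdbeb
  18 |   6 | egdcgbdcdddcdbeb
  19 |   0 | fabbecegdcgbdcdddcdbeb
  20 |  10 | gbdcdddcdbeb
  21 |   7 | gdcgbdcdddcdbeb

SA = [1, 21, 2, 11, 19, 3, 17, 13, 5, 9, 18, 16, 12, 8, 15, 14, 20, 4, 6, 0, 10, 7]
i: (SA[i-1],SA[i]) lcp shared
  1: (1,21) 0 ''
  2: (21,2) 1 'b'
  3: (2,11) 1 'b'
  4: (11,19) 1 'b'
  5: (19,3) 2 'be'
  6: (3,17) 0 ''
  7: (17,13) 2 'cd'
  8: (13,5) 1 'c'
  9: (5,9) 1 'c'
  10: (9,18) 0 ''
  11: (18,16) 1 'd'
  12: (16,12) 3 'dcd'
  13: (12,8) 2 'dc'
  14: (8,15) 1 'd'
  15: (15,14) 2 'dd'
  16: (14,20) 0 ''
  17: (20,4) 1 'e'
  18: (4,6) 1 'e'
  19: (6,0) 0 ''
  20: (0,10) 0 ''
  21: (10,7) 1 'g'

[0, 0, 1, 1, 1, 2, 0, 2, 1, 1, 0, 1, 3, 2, 1, 2, 0, 1, 1, 0, 0, 1]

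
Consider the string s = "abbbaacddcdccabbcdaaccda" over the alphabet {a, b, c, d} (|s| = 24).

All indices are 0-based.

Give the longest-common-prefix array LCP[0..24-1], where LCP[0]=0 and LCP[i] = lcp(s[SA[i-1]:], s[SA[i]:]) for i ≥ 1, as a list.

sorted suffixes:
  #0 SA[0]=23  'a'
  #1 SA[1]=18  'aaccda'
  #2 SA[2]=4  'aacddcdccabbcdaaccda'
  #3 SA[3]=0  'abbbaacddcdccabbcdaaccda'
  #4 SA[4]=13  'abbcdaaccda'
  #5 SA[5]=19  'accda'
  #6 SA[6]=5  'acddcdccabbcdaaccda'
  #7 SA[7]=3  'baacddcdccabbcdaaccda'
  #8 SA[8]=2  'bbaacddcdccabbcdaaccda'
  #9 SA[9]=1  'bbbaacddcdccabbcdaaccda'
  #10 SA[10]=14  'bbcdaaccda'
  #11 SA[11]=15  'bcdaaccda'
  #12 SA[12]=12  'cabbcdaaccda'
  #13 SA[13]=11  'ccabbcdaaccda'
  #14 SA[14]=20  'ccda'
  #15 SA[15]=21  'cda'
  #16 SA[16]=16  'cdaaccda'
  #17 SA[17]=9  'cdccabbcdaaccda'
  #18 SA[18]=6  'cddcdccabbcdaaccda'
  #19 SA[19]=22  'da'
  #20 SA[20]=17  'daaccda'
  #21 SA[21]=10  'dccabbcdaaccda'
  #22 SA[22]=8  'dcdccabbcdaaccda'
  #23 SA[23]=7  'ddcdccabbcdaaccda'

SA = [23, 18, 4, 0, 13, 19, 5, 3, 2, 1, 14, 15, 12, 11, 20, 21, 16, 9, 6, 22, 17, 10, 8, 7]
[i] adj suffixes → lcp
  [1] 23/18 → 1 ('a')
  [2] 18/4 → 3 ('aac')
  [3] 4/0 → 1 ('a')
  [4] 0/13 → 3 ('abb')
  [5] 13/19 → 1 ('a')
  [6] 19/5 → 2 ('ac')
  [7] 5/3 → 0 ('')
  [8] 3/2 → 1 ('b')
  [9] 2/1 → 2 ('bb')
  [10] 1/14 → 2 ('bb')
  [11] 14/15 → 1 ('b')
  [12] 15/12 → 0 ('')
  [13] 12/11 → 1 ('c')
  [14] 11/20 → 2 ('cc')
  [15] 20/21 → 1 ('c')
  [16] 21/16 → 3 ('cda')
  [17] 16/9 → 2 ('cd')
  [18] 9/6 → 2 ('cd')
  [19] 6/22 → 0 ('')
  [20] 22/17 → 2 ('da')
  [21] 17/10 → 1 ('d')
  [22] 10/8 → 2 ('dc')
  [23] 8/7 → 1 ('d')

[0, 1, 3, 1, 3, 1, 2, 0, 1, 2, 2, 1, 0, 1, 2, 1, 3, 2, 2, 0, 2, 1, 2, 1]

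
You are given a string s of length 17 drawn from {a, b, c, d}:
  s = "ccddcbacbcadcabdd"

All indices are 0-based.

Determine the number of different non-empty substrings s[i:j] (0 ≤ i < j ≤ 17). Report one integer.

rank→(start, suffix):
  0 → (13, 'abdd')
  1 → (6, 'acbcadcabdd')
  2 → (10, 'adcabdd')
  3 → (5, 'bacbcadcabdd')
  4 → (8, 'bcadcabdd')
  5 → (14, 'bdd')
  6 → (12, 'cabdd')
  7 → (9, 'cadcabdd')
  8 → (4, 'cbacbcadcabdd')
  9 → (7, 'cbcadcabdd')
  10 → (0, 'ccddcbacbcadcabdd')
  11 → (1, 'cddcbacbcadcabdd')
  12 → (16, 'd')
  13 → (11, 'dcabdd')
  14 → (3, 'dcbacbcadcabdd')
  15 → (15, 'dd')
  16 → (2, 'ddcbacbcadcabdd')

SA = [13, 6, 10, 5, 8, 14, 12, 9, 4, 7, 0, 1, 16, 11, 3, 15, 2]
[i] adj suffixes → lcp
  [1] 13/6 → 1 ('a')
  [2] 6/10 → 1 ('a')
  [3] 10/5 → 0 ('')
  [4] 5/8 → 1 ('b')
  [5] 8/14 → 1 ('b')
  [6] 14/12 → 0 ('')
  [7] 12/9 → 2 ('ca')
  [8] 9/4 → 1 ('c')
  [9] 4/7 → 2 ('cb')
  [10] 7/0 → 1 ('c')
  [11] 0/1 → 1 ('c')
  [12] 1/16 → 0 ('')
  [13] 16/11 → 1 ('d')
  [14] 11/3 → 2 ('dc')
  [15] 3/15 → 1 ('d')
  [16] 15/2 → 2 ('dd')

n(n+1)/2 = 17·18/2 = 153
Σ LCP = 0 + 1 + 1 + 0 + 1 + 1 + 0 + 2 + 1 + 2 + 1 + 1 + 0 + 1 + 2 + 1 + 2 = 17
distinct = 153 − 17 = 136

136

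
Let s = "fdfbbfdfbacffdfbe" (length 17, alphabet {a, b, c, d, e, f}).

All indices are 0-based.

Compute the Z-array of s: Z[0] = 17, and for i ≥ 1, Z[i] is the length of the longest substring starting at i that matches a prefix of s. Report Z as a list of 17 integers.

[17, 0, 1, 0, 0, 4, 0, 1, 0, 0, 0, 1, 4, 0, 1, 0, 0]

Z[0]=17
i=1: fresh scan; Z[1]=0
i=2: fresh scan; Z[2]=1 scan→box=[2,3)
i=3: fresh scan; Z[3]=0
i=4: fresh scan; Z[4]=0
i=5: fresh scan; Z[5]=4 scan→box=[5,9)
i=6: min(r-i=3, Z[1]=0)=0; Z[6]=0
i=7: min(r-i=2, Z[2]=1)=1; Z[7]=1
i=8: min(r-i=1, Z[3]=0)=0; Z[8]=0
i=9: fresh scan; Z[9]=0
i=10: fresh scan; Z[10]=0
i=11: fresh scan; Z[11]=1 scan→box=[11,12)
i=12: fresh scan; Z[12]=4 scan→box=[12,16)
i=13: min(r-i=3, Z[1]=0)=0; Z[13]=0
i=14: min(r-i=2, Z[2]=1)=1; Z[14]=1
i=15: min(r-i=1, Z[3]=0)=0; Z[15]=0
i=16: fresh scan; Z[16]=0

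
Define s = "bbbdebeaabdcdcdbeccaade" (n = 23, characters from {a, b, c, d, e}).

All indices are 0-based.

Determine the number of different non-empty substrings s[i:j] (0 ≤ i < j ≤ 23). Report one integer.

sorted suffixes:
  #0 SA[0]=7  'aabdcdcdbeccaade'
  #1 SA[1]=19  'aade'
  #2 SA[2]=8  'abdcdcdbeccaade'
  #3 SA[3]=20  'ade'
  #4 SA[4]=0  'bbbdebeaabdcdcdbeccaade'
  #5 SA[5]=1  'bbdebeaabdcdcdbeccaade'
  #6 SA[6]=9  'bdcdcdbeccaade'
  #7 SA[7]=2  'bdebeaabdcdcdbeccaade'
  #8 SA[8]=5  'beaabdcdcdbeccaade'
  #9 SA[9]=15  'beccaade'
  #10 SA[10]=18  'caade'
  #11 SA[11]=17  'ccaade'
  #12 SA[12]=13  'cdbeccaade'
  #13 SA[13]=11  'cdcdbeccaade'
  #14 SA[14]=14  'dbeccaade'
  #15 SA[15]=12  'dcdbeccaade'
  #16 SA[16]=10  'dcdcdbeccaade'
  #17 SA[17]=21  'de'
  #18 SA[18]=3  'debeaabdcdcdbeccaade'
  #19 SA[19]=22  'e'
  #20 SA[20]=6  'eaabdcdcdbeccaade'
  #21 SA[21]=4  'ebeaabdcdcdbeccaade'
  #22 SA[22]=16  'eccaade'

SA = [7, 19, 8, 20, 0, 1, 9, 2, 5, 15, 18, 17, 13, 11, 14, 12, 10, 21, 3, 22, 6, 4, 16]
i: (SA[i-1],SA[i]) lcp shared
  1: (7,19) 2 'aa'
  2: (19,8) 1 'a'
  3: (8,20) 1 'a'
  4: (20,0) 0 ''
  5: (0,1) 2 'bb'
  6: (1,9) 1 'b'
  7: (9,2) 2 'bd'
  8: (2,5) 1 'b'
  9: (5,15) 2 'be'
  10: (15,18) 0 ''
  11: (18,17) 1 'c'
  12: (17,13) 1 'c'
  13: (13,11) 2 'cd'
  14: (11,14) 0 ''
  15: (14,12) 1 'd'
  16: (12,10) 3 'dcd'
  17: (10,21) 1 'd'
  18: (21,3) 2 'de'
  19: (3,22) 0 ''
  20: (22,6) 1 'e'
  21: (6,4) 1 'e'
  22: (4,16) 1 'e'

n(n+1)/2 = 23·24/2 = 276
Σ LCP = 0 + 2 + 1 + 1 + 0 + 2 + 1 + 2 + 1 + 2 + 0 + 1 + 1 + 2 + 0 + 1 + 3 + 1 + 2 + 0 + 1 + 1 + 1 = 26
distinct = 276 − 26 = 250

250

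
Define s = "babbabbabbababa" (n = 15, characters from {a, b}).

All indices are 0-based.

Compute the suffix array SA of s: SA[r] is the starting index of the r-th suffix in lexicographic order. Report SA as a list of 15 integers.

[14, 12, 10, 7, 4, 1, 13, 11, 9, 6, 3, 0, 8, 5, 2]

sorted suffixes:
  #0 SA[0]=14  'a'
  #1 SA[1]=12  'aba'
  #2 SA[2]=10  'ababa'
  #3 SA[3]=7  'abbababa'
  #4 SA[4]=4  'abbabbababa'
  #5 SA[5]=1  'abbabbabbababa'
  #6 SA[6]=13  'ba'
  #7 SA[7]=11  'baba'
  #8 SA[8]=9  'bababa'
  #9 SA[9]=6  'babbababa'
  #10 SA[10]=3  'babbabbababa'
  #11 SA[11]=0  'babbabbabbababa'
  #12 SA[12]=8  'bbababa'
  #13 SA[13]=5  'bbabbababa'
  #14 SA[14]=2  'bbabbabbababa'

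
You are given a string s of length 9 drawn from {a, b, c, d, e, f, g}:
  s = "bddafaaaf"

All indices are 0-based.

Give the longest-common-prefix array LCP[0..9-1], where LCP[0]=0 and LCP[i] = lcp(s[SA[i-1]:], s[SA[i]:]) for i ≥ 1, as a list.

[0, 2, 1, 2, 0, 0, 1, 0, 1]

sorted suffixes:
  #0 SA[0]=5  'aaaf'
  #1 SA[1]=6  'aaf'
  #2 SA[2]=7  'af'
  #3 SA[3]=3  'afaaaf'
  #4 SA[4]=0  'bddafaaaf'
  #5 SA[5]=2  'dafaaaf'
  #6 SA[6]=1  'ddafaaaf'
  #7 SA[7]=8  'f'
  #8 SA[8]=4  'faaaf'

SA = [5, 6, 7, 3, 0, 2, 1, 8, 4]
[i] adj suffixes → lcp
  [1] 5/6 → 2 ('aa')
  [2] 6/7 → 1 ('a')
  [3] 7/3 → 2 ('af')
  [4] 3/0 → 0 ('')
  [5] 0/2 → 0 ('')
  [6] 2/1 → 1 ('d')
  [7] 1/8 → 0 ('')
  [8] 8/4 → 1 ('f')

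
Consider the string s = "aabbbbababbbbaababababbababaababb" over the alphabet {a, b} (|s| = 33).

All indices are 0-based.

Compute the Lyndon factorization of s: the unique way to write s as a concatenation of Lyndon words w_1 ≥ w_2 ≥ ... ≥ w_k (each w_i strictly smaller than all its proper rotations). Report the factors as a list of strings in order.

["aabbbbababbbb", "aababababbababaababb"]

emit factor 1: 'aabbbbababbbb' (i=0, period=13)
emit factor 2: 'aababababbababaababb' (i=13, period=20)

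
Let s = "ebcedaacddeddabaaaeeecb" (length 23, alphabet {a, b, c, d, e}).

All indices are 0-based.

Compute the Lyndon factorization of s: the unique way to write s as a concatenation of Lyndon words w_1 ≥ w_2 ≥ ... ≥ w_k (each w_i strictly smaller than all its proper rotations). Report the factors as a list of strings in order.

emit factor 1: 'e' (i=0, period=1)
emit factor 2: 'bced' (i=1, period=4)
emit factor 3: 'aacddeddab' (i=5, period=10)
emit factor 4: 'aaaeeecb' (i=15, period=8)

["e", "bced", "aacddeddab", "aaaeeecb"]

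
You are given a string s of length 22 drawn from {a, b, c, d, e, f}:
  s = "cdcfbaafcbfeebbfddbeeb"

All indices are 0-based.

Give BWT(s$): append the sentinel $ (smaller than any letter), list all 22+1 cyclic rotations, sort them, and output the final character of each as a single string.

bbaefedbcf$ddcfeebfcabb

rank  rotation                 last
    0  $cdcfbaafcbfeebbfddbeeb  b
    1  aafcbfeebbfddbeeb$cdcfb  b
    2  afcbfeebbfddbeeb$cdcfba  a
    3  b$cdcfbaafcbfeebbfddbee  e
    4  baafcbfeebbfddbeeb$cdcf  f
    5  bbfddbeeb$cdcfbaafcbfee  e
    6  beeb$cdcfbaafcbfeebbfdd  d
    7  bfddbeeb$cdcfbaafcbfeeb  b
    8  bfeebbfddbeeb$cdcfbaafc  c
    9  cbfeebbfddbeeb$cdcfbaaf  f
   10  cdcfbaafcbfeebbfddbeeb$  $
   11  cfbaafcbfeebbfddbeeb$cd  d
   12  dbeeb$cdcfbaafcbfeebbfd  d
   13  dcfbaafcbfeebbfddbeeb$c  c
   14  ddbeeb$cdcfbaafcbfeebbf  f
   15  eb$cdcfbaafcbfeebbfddbe  e
   16  ebbfddbeeb$cdcfbaafcbfe  e
   17  eeb$cdcfbaafcbfeebbfddb  b
   18  eebbfddbeeb$cdcfbaafcbf  f
   19  fbaafcbfeebbfddbeeb$cdc  c
   20  fcbfeebbfddbeeb$cdcfbaa  a
   21  fddbeeb$cdcfbaafcbfeebb  b
   22  feebbfddbeeb$cdcfbaafcb  b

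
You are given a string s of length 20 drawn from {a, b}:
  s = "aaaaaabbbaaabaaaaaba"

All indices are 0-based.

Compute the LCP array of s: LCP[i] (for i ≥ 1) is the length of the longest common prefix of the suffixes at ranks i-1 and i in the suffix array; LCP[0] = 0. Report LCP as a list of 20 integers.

[0, 1, 5, 6, 4, 5, 3, 5, 4, 2, 4, 3, 1, 3, 2, 0, 2, 4, 1, 2]

sorted suffixes:
  #0 SA[0]=19  'a'
  #1 SA[1]=0  'aaaaaabbbaaabaaaaaba'
  #2 SA[2]=13  'aaaaaba'
  #3 SA[3]=1  'aaaaabbbaaabaaaaaba'
  #4 SA[4]=14  'aaaaba'
  #5 SA[5]=2  'aaaabbbaaabaaaaaba'
  #6 SA[6]=15  'aaaba'
  #7 SA[7]=9  'aaabaaaaaba'
  #8 SA[8]=3  'aaabbbaaabaaaaaba'
  #9 SA[9]=16  'aaba'
  #10 SA[10]=10  'aabaaaaaba'
  #11 SA[11]=4  'aabbbaaabaaaaaba'
  #12 SA[12]=17  'aba'
  #13 SA[13]=11  'abaaaaaba'
  #14 SA[14]=5  'abbbaaabaaaaaba'
  #15 SA[15]=18  'ba'
  #16 SA[16]=12  'baaaaaba'
  #17 SA[17]=8  'baaabaaaaaba'
  #18 SA[18]=7  'bbaaabaaaaaba'
  #19 SA[19]=6  'bbbaaabaaaaaba'

SA = [19, 0, 13, 1, 14, 2, 15, 9, 3, 16, 10, 4, 17, 11, 5, 18, 12, 8, 7, 6]
rank  pair      lcp
   1  s[19:],s[0:]  1  'a'
   2  s[0:],s[13:]  5  'aaaaa'
   3  s[13:],s[1:]  6  'aaaaab'
   4  s[1:],s[14:]  4  'aaaa'
   5  s[14:],s[2:]  5  'aaaab'
   6  s[2:],s[15:]  3  'aaa'
   7  s[15:],s[9:]  5  'aaaba'
   8  s[9:],s[3:]  4  'aaab'
   9  s[3:],s[16:]  2  'aa'
  10  s[16:],s[10:]  4  'aaba'
  11  s[10:],s[4:]  3  'aab'
  12  s[4:],s[17:]  1  'a'
  13  s[17:],s[11:]  3  'aba'
  14  s[11:],s[5:]  2  'ab'
  15  s[5:],s[18:]  0  ''
  16  s[18:],s[12:]  2  'ba'
  17  s[12:],s[8:]  4  'baaa'
  18  s[8:],s[7:]  1  'b'
  19  s[7:],s[6:]  2  'bb'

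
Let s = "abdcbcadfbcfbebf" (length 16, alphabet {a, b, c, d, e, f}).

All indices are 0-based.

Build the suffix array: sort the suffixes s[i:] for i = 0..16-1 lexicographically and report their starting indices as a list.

[0, 6, 4, 9, 1, 12, 14, 5, 3, 10, 2, 7, 13, 15, 8, 11]

rank→(start, suffix):
  0 → (0, 'abdcbcadfbcfbebf')
  1 → (6, 'adfbcfbebf')
  2 → (4, 'bcadfbcfbebf')
  3 → (9, 'bcfbebf')
  4 → (1, 'bdcbcadfbcfbebf')
  5 → (12, 'bebf')
  6 → (14, 'bf')
  7 → (5, 'cadfbcfbebf')
  8 → (3, 'cbcadfbcfbebf')
  9 → (10, 'cfbebf')
  10 → (2, 'dcbcadfbcfbebf')
  11 → (7, 'dfbcfbebf')
  12 → (13, 'ebf')
  13 → (15, 'f')
  14 → (8, 'fbcfbebf')
  15 → (11, 'fbebf')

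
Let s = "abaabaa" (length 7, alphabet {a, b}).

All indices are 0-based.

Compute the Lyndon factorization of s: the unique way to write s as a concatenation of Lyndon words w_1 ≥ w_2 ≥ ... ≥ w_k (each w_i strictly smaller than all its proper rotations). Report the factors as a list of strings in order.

["ab", "aab", "a", "a"]

emit factor 1: 'ab' (i=0, period=2)
emit factor 2: 'aab' (i=2, period=3)
emit factor 3: 'a' (i=5, period=1)
emit factor 4: 'a' (i=6, period=1)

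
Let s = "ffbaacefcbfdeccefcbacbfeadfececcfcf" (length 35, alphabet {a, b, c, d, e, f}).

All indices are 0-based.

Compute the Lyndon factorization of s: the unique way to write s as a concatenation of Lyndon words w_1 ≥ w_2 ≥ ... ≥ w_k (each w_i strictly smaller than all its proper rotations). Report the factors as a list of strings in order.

["f", "f", "b", "aacefcbfdeccefcbacbfeadfececcfcf"]

emit factor 1: 'f' (i=0, period=1)
emit factor 2: 'f' (i=1, period=1)
emit factor 3: 'b' (i=2, period=1)
emit factor 4: 'aacefcbfdeccefcbacbfeadfececcfcf' (i=3, period=32)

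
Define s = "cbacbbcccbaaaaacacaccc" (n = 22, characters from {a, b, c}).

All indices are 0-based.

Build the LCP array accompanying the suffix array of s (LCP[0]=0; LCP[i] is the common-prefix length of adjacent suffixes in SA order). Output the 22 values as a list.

[0, 4, 3, 2, 1, 4, 2, 2, 0, 2, 1, 1, 0, 1, 3, 1, 3, 2, 1, 2, 2, 3]

sorted suffixes:
  #0 SA[0]=10  'aaaaacacaccc'
  #1 SA[1]=11  'aaaacacaccc'
  #2 SA[2]=12  'aaacacaccc'
  #3 SA[3]=13  'aacacaccc'
  #4 SA[4]=14  'acacaccc'
  #5 SA[5]=16  'acaccc'
  #6 SA[6]=2  'acbbcccbaaaaacacaccc'
  #7 SA[7]=18  'accc'
  #8 SA[8]=9  'baaaaacacaccc'
  #9 SA[9]=1  'bacbbcccbaaaaacacaccc'
  #10 SA[10]=4  'bbcccbaaaaacacaccc'
  #11 SA[11]=5  'bcccbaaaaacacaccc'
  #12 SA[12]=21  'c'
  #13 SA[13]=15  'cacaccc'
  #14 SA[14]=17  'caccc'
  #15 SA[15]=8  'cbaaaaacacaccc'
  #16 SA[16]=0  'cbacbbcccbaaaaacacaccc'
  #17 SA[17]=3  'cbbcccbaaaaacacaccc'
  #18 SA[18]=20  'cc'
  #19 SA[19]=7  'ccbaaaaacacaccc'
  #20 SA[20]=19  'ccc'
  #21 SA[21]=6  'cccbaaaaacacaccc'

SA = [10, 11, 12, 13, 14, 16, 2, 18, 9, 1, 4, 5, 21, 15, 17, 8, 0, 3, 20, 7, 19, 6]
i: (SA[i-1],SA[i]) lcp shared
  1: (10,11) 4 'aaaa'
  2: (11,12) 3 'aaa'
  3: (12,13) 2 'aa'
  4: (13,14) 1 'a'
  5: (14,16) 4 'acac'
  6: (16,2) 2 'ac'
  7: (2,18) 2 'ac'
  8: (18,9) 0 ''
  9: (9,1) 2 'ba'
  10: (1,4) 1 'b'
  11: (4,5) 1 'b'
  12: (5,21) 0 ''
  13: (21,15) 1 'c'
  14: (15,17) 3 'cac'
  15: (17,8) 1 'c'
  16: (8,0) 3 'cba'
  17: (0,3) 2 'cb'
  18: (3,20) 1 'c'
  19: (20,7) 2 'cc'
  20: (7,19) 2 'cc'
  21: (19,6) 3 'ccc'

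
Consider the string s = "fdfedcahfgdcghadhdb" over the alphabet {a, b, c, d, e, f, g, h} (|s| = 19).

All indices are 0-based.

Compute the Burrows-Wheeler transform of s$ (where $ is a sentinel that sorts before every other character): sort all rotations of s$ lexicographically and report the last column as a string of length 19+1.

bhcdddhegfaf$dhfcgda

rank  rotation              last
    0  $fdfedcahfgdcghadhdb  b
    1  adhdb$fdfedcahfgdcgh  h
    2  ahfgdcghadhdb$fdfedc  c
    3  b$fdfedcahfgdcghadhd  d
    4  cahfgdcghadhdb$fdfed  d
    5  cghadhdb$fdfedcahfgd  d
    6  db$fdfedcahfgdcghadh  h
    7  dcahfgdcghadhdb$fdfe  e
    8  dcghadhdb$fdfedcahfg  g
    9  dfedcahfgdcghadhdb$f  f
   10  dhdb$fdfedcahfgdcgha  a
   11  edcahfgdcghadhdb$fdf  f
   12  fdfedcahfgdcghadhdb$  $
   13  fedcahfgdcghadhdb$fd  d
   14  fgdcghadhdb$fdfedcah  h
   15  gdcghadhdb$fdfedcahf  f
   16  ghadhdb$fdfedcahfgdc  c
   17  hadhdb$fdfedcahfgdcg  g
   18  hdb$fdfedcahfgdcghad  d
   19  hfgdcghadhdb$fdfedca  a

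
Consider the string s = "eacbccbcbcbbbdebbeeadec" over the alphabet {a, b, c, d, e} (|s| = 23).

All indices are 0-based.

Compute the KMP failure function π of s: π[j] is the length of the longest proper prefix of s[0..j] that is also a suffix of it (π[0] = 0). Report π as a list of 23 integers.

[0, 0, 0, 0, 0, 0, 0, 0, 0, 0, 0, 0, 0, 0, 1, 0, 0, 1, 1, 2, 0, 1, 0]

π[0] = 0
j=1 s[j]='a': π[1]=0 (border '')
j=2 s[j]='c': π[2]=0 (border '')
j=3 s[j]='b': π[3]=0 (border '')
j=4 s[j]='c': π[4]=0 (border '')
j=5 s[j]='c': π[5]=0 (border '')
j=6 s[j]='b': π[6]=0 (border '')
j=7 s[j]='c': π[7]=0 (border '')
j=8 s[j]='b': π[8]=0 (border '')
j=9 s[j]='c': π[9]=0 (border '')
j=10 s[j]='b': π[10]=0 (border '')
j=11 s[j]='b': π[11]=0 (border '')
j=12 s[j]='b': π[12]=0 (border '')
j=13 s[j]='d': π[13]=0 (border '')
j=14 s[j]='e': π[14]=1 (border 'e')
j=15 s[j]='b': k: 1→0; π[15]=0 (border '')
j=16 s[j]='b': π[16]=0 (border '')
j=17 s[j]='e': π[17]=1 (border 'e')
j=18 s[j]='e': k: 1→0; π[18]=1 (border 'e')
j=19 s[j]='a': π[19]=2 (border 'ea')
j=20 s[j]='d': k: 2→0; π[20]=0 (border '')
j=21 s[j]='e': π[21]=1 (border 'e')
j=22 s[j]='c': k: 1→0; π[22]=0 (border '')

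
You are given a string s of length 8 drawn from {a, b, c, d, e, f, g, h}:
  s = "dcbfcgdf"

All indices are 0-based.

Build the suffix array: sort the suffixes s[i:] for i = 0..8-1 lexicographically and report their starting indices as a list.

[2, 1, 4, 0, 6, 7, 3, 5]

rank | idx | suffix
   0 |   2 | bfcgdf
   1 |   1 | cbfcgdf
   2 |   4 | cgdf
   3 |   0 | dcbfcgdf
   4 |   6 | df
   5 |   7 | f
   6 |   3 | fcgdf
   7 |   5 | gdf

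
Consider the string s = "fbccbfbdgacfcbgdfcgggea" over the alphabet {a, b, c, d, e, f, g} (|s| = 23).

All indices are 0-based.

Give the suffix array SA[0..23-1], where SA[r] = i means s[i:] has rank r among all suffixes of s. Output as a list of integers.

sorted suffixes:
  #0 SA[0]=22  'a'
  #1 SA[1]=9  'acfcbgdfcgggea'
  #2 SA[2]=1  'bccbfbdgacfcbgdfcgggea'
  #3 SA[3]=6  'bdgacfcbgdfcgggea'
  #4 SA[4]=4  'bfbdgacfcbgdfcgggea'
  #5 SA[5]=13  'bgdfcgggea'
  #6 SA[6]=3  'cbfbdgacfcbgdfcgggea'
  #7 SA[7]=12  'cbgdfcgggea'
  #8 SA[8]=2  'ccbfbdgacfcbgdfcgggea'
  #9 SA[9]=10  'cfcbgdfcgggea'
  #10 SA[10]=17  'cgggea'
  #11 SA[11]=15  'dfcgggea'
  #12 SA[12]=7  'dgacfcbgdfcgggea'
  #13 SA[13]=21  'ea'
  #14 SA[14]=0  'fbccbfbdgacfcbgdfcgggea'
  #15 SA[15]=5  'fbdgacfcbgdfcgggea'
  #16 SA[16]=11  'fcbgdfcgggea'
  #17 SA[17]=16  'fcgggea'
  #18 SA[18]=8  'gacfcbgdfcgggea'
  #19 SA[19]=14  'gdfcgggea'
  #20 SA[20]=20  'gea'
  #21 SA[21]=19  'ggea'
  #22 SA[22]=18  'gggea'

[22, 9, 1, 6, 4, 13, 3, 12, 2, 10, 17, 15, 7, 21, 0, 5, 11, 16, 8, 14, 20, 19, 18]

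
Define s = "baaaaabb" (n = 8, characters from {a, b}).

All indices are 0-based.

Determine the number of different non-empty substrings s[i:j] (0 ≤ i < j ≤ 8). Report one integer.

24

rank→(start, suffix):
  0 → (1, 'aaaaabb')
  1 → (2, 'aaaabb')
  2 → (3, 'aaabb')
  3 → (4, 'aabb')
  4 → (5, 'abb')
  5 → (7, 'b')
  6 → (0, 'baaaaabb')
  7 → (6, 'bb')

SA = [1, 2, 3, 4, 5, 7, 0, 6]
i: (SA[i-1],SA[i]) lcp shared
  1: (1,2) 4 'aaaa'
  2: (2,3) 3 'aaa'
  3: (3,4) 2 'aa'
  4: (4,5) 1 'a'
  5: (5,7) 0 ''
  6: (7,0) 1 'b'
  7: (0,6) 1 'b'

n(n+1)/2 = 8·9/2 = 36
Σ LCP = 0 + 4 + 3 + 2 + 1 + 0 + 1 + 1 = 12
distinct = 36 − 12 = 24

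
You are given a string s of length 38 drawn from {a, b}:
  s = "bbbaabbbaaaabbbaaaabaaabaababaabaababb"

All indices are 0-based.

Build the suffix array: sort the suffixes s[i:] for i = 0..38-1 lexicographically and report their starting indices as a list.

[15, 8, 16, 20, 9, 17, 21, 29, 24, 32, 10, 3, 18, 27, 22, 30, 25, 33, 35, 11, 4, 37, 14, 7, 19, 28, 23, 31, 2, 26, 34, 36, 13, 6, 1, 12, 5, 0]

rank→(start, suffix):
  0 → (15, 'aaaabaaabaababaabaababb')
  1 → (8, 'aaaabbbaaaabaaabaababaabaababb')
  2 → (16, 'aaabaaabaababaabaababb')
  3 → (20, 'aaabaababaabaababb')
  4 → (9, 'aaabbbaaaabaaabaababaabaababb')
  5 → (17, 'aabaaabaababaabaababb')
  6 → (21, 'aabaababaabaababb')
  7 → (29, 'aabaababb')
  8 → (24, 'aababaabaababb')
  9 → (32, 'aababb')
  10 → (10, 'aabbbaaaabaaabaababaabaababb')
  11 → (3, 'aabbbaaaabbbaaaabaaabaababaabaababb')
  12 → (18, 'abaaabaababaabaababb')
  13 → (27, 'abaabaababb')
  14 → (22, 'abaababaabaababb')
  15 → (30, 'abaababb')
  16 → (25, 'ababaabaababb')
  17 → (33, 'ababb')
  18 → (35, 'abb')
  19 → (11, 'abbbaaaabaaabaababaabaababb')
  20 → (4, 'abbbaaaabbbaaaabaaabaababaabaababb')
  21 → (37, 'b')
  22 → (14, 'baaaabaaabaababaabaababb')
  23 → (7, 'baaaabbbaaaabaaabaababaabaababb')
  24 → (19, 'baaabaababaabaababb')
  25 → (28, 'baabaababb')
  26 → (23, 'baababaabaababb')
  27 → (31, 'baababb')
  28 → (2, 'baabbbaaaabbbaaaabaaabaababaabaababb')
  29 → (26, 'babaabaababb')
  30 → (34, 'babb')
  31 → (36, 'bb')
  32 → (13, 'bbaaaabaaabaababaabaababb')
  33 → (6, 'bbaaaabbbaaaabaaabaababaabaababb')
  34 → (1, 'bbaabbbaaaabbbaaaabaaabaababaabaababb')
  35 → (12, 'bbbaaaabaaabaababaabaababb')
  36 → (5, 'bbbaaaabbbaaaabaaabaababaabaababb')
  37 → (0, 'bbbaabbbaaaabbbaaaabaaabaababaabaababb')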